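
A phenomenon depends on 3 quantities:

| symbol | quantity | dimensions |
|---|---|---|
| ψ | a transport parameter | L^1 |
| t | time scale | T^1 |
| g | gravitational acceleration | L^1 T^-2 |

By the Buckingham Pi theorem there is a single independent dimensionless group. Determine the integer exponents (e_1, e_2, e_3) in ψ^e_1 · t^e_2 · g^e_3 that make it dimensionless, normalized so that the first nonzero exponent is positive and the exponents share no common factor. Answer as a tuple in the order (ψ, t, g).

(1, -2, -1)

L: e_1·(1) + e_2·(0) + e_3·(1) = 0
T: e_1·(0) + e_2·(1) + e_3·(-2) = 0
Solving this homogeneous linear system for the smallest-integer solution (first nonzero entry positive) gives (1, -2, -1).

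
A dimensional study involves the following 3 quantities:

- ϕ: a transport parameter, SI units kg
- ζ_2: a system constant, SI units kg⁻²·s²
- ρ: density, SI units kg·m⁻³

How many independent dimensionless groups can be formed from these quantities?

0

There are 3 variables and 3 base dimensions (M, L, T).
The dimension matrix has rank 3.
Independent dimensionless groups: 3 − 3 = 0.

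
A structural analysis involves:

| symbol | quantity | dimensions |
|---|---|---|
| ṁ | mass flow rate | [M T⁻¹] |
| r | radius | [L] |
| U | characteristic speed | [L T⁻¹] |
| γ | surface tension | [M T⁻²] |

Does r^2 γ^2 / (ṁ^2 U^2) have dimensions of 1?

yes

Sum the exponent of each base dimension across the product:
  M: −2·[ṁ]_M + 2·[r]_M − 2·[U]_M + 2·[γ]_M = −2·(1) + 2·(0) − 2·(0) + 2·(1) = 0
  L: −2·[ṁ]_L + 2·[r]_L − 2·[U]_L + 2·[γ]_L = −2·(0) + 2·(1) − 2·(1) + 2·(0) = 0
  T: −2·[ṁ]_T + 2·[r]_T − 2·[U]_T + 2·[γ]_T = −2·(-1) + 2·(0) − 2·(-1) + 2·(-2) = 0
All base exponents vanish — dimensionless.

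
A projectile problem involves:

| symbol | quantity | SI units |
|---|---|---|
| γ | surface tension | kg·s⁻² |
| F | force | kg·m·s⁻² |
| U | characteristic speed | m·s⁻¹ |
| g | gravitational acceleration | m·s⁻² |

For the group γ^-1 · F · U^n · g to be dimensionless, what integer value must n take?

-2

Balance the L exponent: (1)·n from U, plus −(0) + (1) + (1) = 2 from the rest, must sum to zero.
n + 2 = 0, so n = -2.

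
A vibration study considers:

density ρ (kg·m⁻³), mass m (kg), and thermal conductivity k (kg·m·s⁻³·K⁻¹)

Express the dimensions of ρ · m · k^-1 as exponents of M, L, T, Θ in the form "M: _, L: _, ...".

M: 1, L: -4, T: 3, Θ: 1

Collect each base-dimension exponent across the product:
  M: (1) + (1) − (1) = 1
  L: (-3) + (0) − (1) = -4
  T: (0) + (0) − (-3) = 3
  Θ: (0) + (0) − (-1) = 1
So the dimensions are [M L⁻⁴ T³ Θ].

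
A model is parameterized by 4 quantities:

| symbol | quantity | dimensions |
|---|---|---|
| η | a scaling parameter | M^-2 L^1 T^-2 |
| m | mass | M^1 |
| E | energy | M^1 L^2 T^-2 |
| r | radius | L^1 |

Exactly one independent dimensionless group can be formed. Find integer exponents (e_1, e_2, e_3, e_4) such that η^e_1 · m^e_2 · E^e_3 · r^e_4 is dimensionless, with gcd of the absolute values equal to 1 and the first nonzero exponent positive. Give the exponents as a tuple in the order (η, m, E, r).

M: e_1·(-2) + e_2·(1) + e_3·(1) + e_4·(0) = 0
L: e_1·(1) + e_2·(0) + e_3·(2) + e_4·(1) = 0
T: e_1·(-2) + e_2·(0) + e_3·(-2) + e_4·(0) = 0
Solving this homogeneous linear system for the smallest-integer solution (first nonzero entry positive) gives (1, 3, -1, 1).

(1, 3, -1, 1)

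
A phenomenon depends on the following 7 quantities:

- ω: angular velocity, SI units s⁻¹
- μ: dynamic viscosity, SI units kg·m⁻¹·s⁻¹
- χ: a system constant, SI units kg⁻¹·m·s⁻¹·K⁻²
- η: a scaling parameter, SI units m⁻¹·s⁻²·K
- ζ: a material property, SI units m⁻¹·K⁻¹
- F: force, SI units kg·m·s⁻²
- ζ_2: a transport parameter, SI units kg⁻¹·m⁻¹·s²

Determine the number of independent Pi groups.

3

There are 7 variables and 4 base dimensions (M, L, T, Θ).
The dimension matrix has rank 4.
Independent dimensionless groups: 7 − 4 = 3.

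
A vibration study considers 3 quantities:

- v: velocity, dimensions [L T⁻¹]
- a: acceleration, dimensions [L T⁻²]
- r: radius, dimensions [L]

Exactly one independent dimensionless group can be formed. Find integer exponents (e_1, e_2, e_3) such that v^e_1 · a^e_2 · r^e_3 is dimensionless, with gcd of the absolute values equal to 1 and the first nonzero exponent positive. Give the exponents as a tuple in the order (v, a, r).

L: e_1·(1) + e_2·(1) + e_3·(1) = 0
T: e_1·(-1) + e_2·(-2) + e_3·(0) = 0
Solving this homogeneous linear system for the smallest-integer solution (first nonzero entry positive) gives (2, -1, -1).

(2, -1, -1)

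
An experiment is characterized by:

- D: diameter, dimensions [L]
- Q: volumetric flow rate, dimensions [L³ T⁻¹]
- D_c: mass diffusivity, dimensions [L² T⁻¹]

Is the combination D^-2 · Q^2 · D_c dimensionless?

Sum the exponent of each base dimension across the product:
  L: −2·[D]_L + 2·[Q]_L + [D_c]_L = −2·(1) + 2·(3) + (2) = 6
  T: −2·[D]_T + 2·[Q]_T + [D_c]_T = −2·(0) + 2·(-1) + (-1) = -3
Net dimensions [L⁶ T⁻³] ≠ [1] — not dimensionless.

no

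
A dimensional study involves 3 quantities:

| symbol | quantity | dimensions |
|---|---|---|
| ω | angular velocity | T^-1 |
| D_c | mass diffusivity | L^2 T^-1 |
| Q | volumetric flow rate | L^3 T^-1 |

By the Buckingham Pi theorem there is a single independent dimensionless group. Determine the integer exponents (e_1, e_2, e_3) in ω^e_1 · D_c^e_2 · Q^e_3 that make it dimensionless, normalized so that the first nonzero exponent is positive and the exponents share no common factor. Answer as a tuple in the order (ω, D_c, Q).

(1, -3, 2)

L: e_1·(0) + e_2·(2) + e_3·(3) = 0
T: e_1·(-1) + e_2·(-1) + e_3·(-1) = 0
Solving this homogeneous linear system for the smallest-integer solution (first nonzero entry positive) gives (1, -3, 2).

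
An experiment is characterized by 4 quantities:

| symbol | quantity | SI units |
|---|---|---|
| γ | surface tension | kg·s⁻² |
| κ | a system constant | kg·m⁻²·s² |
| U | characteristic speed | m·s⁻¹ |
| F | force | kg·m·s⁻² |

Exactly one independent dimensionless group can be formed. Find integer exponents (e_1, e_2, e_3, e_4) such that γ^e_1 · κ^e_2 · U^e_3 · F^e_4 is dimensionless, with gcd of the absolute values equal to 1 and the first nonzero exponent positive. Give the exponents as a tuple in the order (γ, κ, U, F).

(1, 1, 4, -2)

M: e_1·(1) + e_2·(1) + e_3·(0) + e_4·(1) = 0
L: e_1·(0) + e_2·(-2) + e_3·(1) + e_4·(1) = 0
T: e_1·(-2) + e_2·(2) + e_3·(-1) + e_4·(-2) = 0
Solving this homogeneous linear system for the smallest-integer solution (first nonzero entry positive) gives (1, 1, 4, -2).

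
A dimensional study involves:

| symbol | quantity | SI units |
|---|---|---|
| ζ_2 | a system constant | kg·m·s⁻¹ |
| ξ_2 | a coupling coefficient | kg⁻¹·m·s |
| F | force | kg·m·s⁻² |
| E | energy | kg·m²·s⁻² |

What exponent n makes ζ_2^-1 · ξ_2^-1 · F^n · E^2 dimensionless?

Balance the M exponent: (1)·n from F, plus −(1) − (-1) + 2·(1) = 2 from the rest, must sum to zero.
n + 2 = 0, so n = -2.

-2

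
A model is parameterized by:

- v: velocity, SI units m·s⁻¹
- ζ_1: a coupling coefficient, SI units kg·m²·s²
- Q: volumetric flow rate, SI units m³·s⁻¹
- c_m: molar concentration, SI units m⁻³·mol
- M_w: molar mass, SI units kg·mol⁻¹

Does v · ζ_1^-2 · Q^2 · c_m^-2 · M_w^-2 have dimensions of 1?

Sum the exponent of each base dimension across the product:
  M: [v]_M − 2·[ζ_1]_M + 2·[Q]_M − 2·[c_m]_M − 2·[M_w]_M = (0) − 2·(1) + 2·(0) − 2·(0) − 2·(1) = -4
  L: [v]_L − 2·[ζ_1]_L + 2·[Q]_L − 2·[c_m]_L − 2·[M_w]_L = (1) − 2·(2) + 2·(3) − 2·(-3) − 2·(0) = 9
  T: [v]_T − 2·[ζ_1]_T + 2·[Q]_T − 2·[c_m]_T − 2·[M_w]_T = (-1) − 2·(2) + 2·(-1) − 2·(0) − 2·(0) = -7
  N: [v]_N − 2·[ζ_1]_N + 2·[Q]_N − 2·[c_m]_N − 2·[M_w]_N = (0) − 2·(0) + 2·(0) − 2·(1) − 2·(-1) = 0
Net dimensions [M⁻⁴ L⁹ T⁻⁷] ≠ [1] — not dimensionless.

no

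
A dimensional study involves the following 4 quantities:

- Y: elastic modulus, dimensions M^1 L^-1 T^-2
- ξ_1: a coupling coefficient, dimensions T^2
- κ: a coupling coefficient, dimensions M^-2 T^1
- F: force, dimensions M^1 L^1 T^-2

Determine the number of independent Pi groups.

There are 4 variables and 3 base dimensions (M, L, T).
The dimension matrix has rank 3.
Independent dimensionless groups: 4 − 3 = 1.

1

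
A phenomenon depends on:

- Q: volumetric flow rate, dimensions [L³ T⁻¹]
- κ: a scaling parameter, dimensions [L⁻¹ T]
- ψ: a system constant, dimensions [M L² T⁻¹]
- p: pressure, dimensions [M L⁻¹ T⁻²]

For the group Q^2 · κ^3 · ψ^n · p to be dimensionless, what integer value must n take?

-1

Balance the M exponent: (1)·n from ψ, plus 2·(0) + 3·(0) + (1) = 1 from the rest, must sum to zero.
n + 1 = 0, so n = -1.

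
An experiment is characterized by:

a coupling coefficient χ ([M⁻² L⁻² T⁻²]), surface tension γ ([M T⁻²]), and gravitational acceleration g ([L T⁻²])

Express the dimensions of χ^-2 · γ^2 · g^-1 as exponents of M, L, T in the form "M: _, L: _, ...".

M: 6, L: 3, T: 2

Collect each base-dimension exponent across the product:
  M: −2·(-2) + 2·(1) − (0) = 6
  L: −2·(-2) + 2·(0) − (1) = 3
  T: −2·(-2) + 2·(-2) − (-2) = 2
So the dimensions are [M⁶ L³ T²].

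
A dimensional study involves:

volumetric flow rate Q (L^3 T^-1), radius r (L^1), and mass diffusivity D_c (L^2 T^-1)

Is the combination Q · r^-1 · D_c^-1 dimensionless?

Sum the exponent of each base dimension across the product:
  L: [Q]_L − [r]_L − [D_c]_L = (3) − (1) − (2) = 0
  T: [Q]_T − [r]_T − [D_c]_T = (-1) − (0) − (-1) = 0
All base exponents vanish — dimensionless.

yes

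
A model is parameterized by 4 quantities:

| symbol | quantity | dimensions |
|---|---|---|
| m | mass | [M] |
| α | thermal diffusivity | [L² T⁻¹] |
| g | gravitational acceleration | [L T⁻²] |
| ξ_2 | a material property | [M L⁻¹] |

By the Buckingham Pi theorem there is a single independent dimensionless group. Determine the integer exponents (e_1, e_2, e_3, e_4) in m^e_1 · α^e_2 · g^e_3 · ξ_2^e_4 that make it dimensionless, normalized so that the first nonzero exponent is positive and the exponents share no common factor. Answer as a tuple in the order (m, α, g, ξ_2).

M: e_1·(1) + e_2·(0) + e_3·(0) + e_4·(1) = 0
L: e_1·(0) + e_2·(2) + e_3·(1) + e_4·(-1) = 0
T: e_1·(0) + e_2·(-1) + e_3·(-2) + e_4·(0) = 0
Solving this homogeneous linear system for the smallest-integer solution (first nonzero entry positive) gives (3, -2, 1, -3).

(3, -2, 1, -3)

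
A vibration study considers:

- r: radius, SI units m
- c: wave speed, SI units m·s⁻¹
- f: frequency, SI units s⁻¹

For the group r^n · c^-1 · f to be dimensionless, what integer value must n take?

Balance the L exponent: (1)·n from r, plus −(1) + (0) = -1 from the rest, must sum to zero.
n − 1 = 0, so n = 1.

1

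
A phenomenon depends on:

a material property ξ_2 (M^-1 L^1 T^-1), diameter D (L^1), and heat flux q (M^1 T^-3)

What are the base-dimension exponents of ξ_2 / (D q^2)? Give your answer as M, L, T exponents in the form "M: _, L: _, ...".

Collect each base-dimension exponent across the product:
  M: (-1) − (0) − 2·(1) = -3
  L: (1) − (1) − 2·(0) = 0
  T: (-1) − (0) − 2·(-3) = 5
So the dimensions are [M⁻³ T⁵].

M: -3, L: 0, T: 5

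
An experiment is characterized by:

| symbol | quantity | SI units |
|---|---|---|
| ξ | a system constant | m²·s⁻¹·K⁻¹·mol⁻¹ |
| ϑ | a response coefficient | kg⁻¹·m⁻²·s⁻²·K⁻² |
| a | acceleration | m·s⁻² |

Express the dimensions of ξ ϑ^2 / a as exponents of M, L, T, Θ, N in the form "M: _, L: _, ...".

M: -2, L: -3, T: -3, Θ: -5, N: -1

Collect each base-dimension exponent across the product:
  M: (0) + 2·(-1) − (0) = -2
  L: (2) + 2·(-2) − (1) = -3
  T: (-1) + 2·(-2) − (-2) = -3
  Θ: (-1) + 2·(-2) − (0) = -5
  N: (-1) + 2·(0) − (0) = -1
So the dimensions are [M⁻² L⁻³ T⁻³ Θ⁻⁵ N⁻¹].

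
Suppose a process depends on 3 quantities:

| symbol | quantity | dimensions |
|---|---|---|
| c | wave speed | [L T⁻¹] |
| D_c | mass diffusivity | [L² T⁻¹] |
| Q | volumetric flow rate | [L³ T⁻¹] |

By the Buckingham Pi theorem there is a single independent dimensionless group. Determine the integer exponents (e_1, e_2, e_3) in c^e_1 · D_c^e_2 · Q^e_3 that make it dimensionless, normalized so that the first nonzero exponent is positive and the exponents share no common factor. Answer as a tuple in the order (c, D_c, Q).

(1, -2, 1)

L: e_1·(1) + e_2·(2) + e_3·(3) = 0
T: e_1·(-1) + e_2·(-1) + e_3·(-1) = 0
Solving this homogeneous linear system for the smallest-integer solution (first nonzero entry positive) gives (1, -2, 1).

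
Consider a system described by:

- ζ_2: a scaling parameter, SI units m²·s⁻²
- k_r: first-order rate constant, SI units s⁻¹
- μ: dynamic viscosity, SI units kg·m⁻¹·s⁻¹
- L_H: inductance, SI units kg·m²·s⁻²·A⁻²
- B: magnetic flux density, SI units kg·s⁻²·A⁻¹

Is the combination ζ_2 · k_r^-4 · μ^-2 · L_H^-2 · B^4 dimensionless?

yes

Sum the exponent of each base dimension across the product:
  M: [ζ_2]_M − 4·[k_r]_M − 2·[μ]_M − 2·[L_H]_M + 4·[B]_M = (0) − 4·(0) − 2·(1) − 2·(1) + 4·(1) = 0
  L: [ζ_2]_L − 4·[k_r]_L − 2·[μ]_L − 2·[L_H]_L + 4·[B]_L = (2) − 4·(0) − 2·(-1) − 2·(2) + 4·(0) = 0
  T: [ζ_2]_T − 4·[k_r]_T − 2·[μ]_T − 2·[L_H]_T + 4·[B]_T = (-2) − 4·(-1) − 2·(-1) − 2·(-2) + 4·(-2) = 0
  I: [ζ_2]_I − 4·[k_r]_I − 2·[μ]_I − 2·[L_H]_I + 4·[B]_I = (0) − 4·(0) − 2·(0) − 2·(-2) + 4·(-1) = 0
All base exponents vanish — dimensionless.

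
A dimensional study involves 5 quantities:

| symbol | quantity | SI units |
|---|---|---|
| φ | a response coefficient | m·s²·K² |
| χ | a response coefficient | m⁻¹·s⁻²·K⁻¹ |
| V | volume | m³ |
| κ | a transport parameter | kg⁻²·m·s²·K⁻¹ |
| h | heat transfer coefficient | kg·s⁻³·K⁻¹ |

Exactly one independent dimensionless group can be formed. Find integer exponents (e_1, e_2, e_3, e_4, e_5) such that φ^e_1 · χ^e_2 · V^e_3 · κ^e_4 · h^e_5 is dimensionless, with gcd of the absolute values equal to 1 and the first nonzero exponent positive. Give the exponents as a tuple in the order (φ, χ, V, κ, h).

M: e_1·(0) + e_2·(0) + e_3·(0) + e_4·(-2) + e_5·(1) = 0
L: e_1·(1) + e_2·(-1) + e_3·(3) + e_4·(1) + e_5·(0) = 0
T: e_1·(2) + e_2·(-2) + e_3·(0) + e_4·(2) + e_5·(-3) = 0
Θ: e_1·(2) + e_2·(-1) + e_3·(0) + e_4·(-1) + e_5·(-1) = 0
Solving this homogeneous linear system for the smallest-integer solution (first nonzero entry positive) gives (1, -1, -1, 1, 2).

(1, -1, -1, 1, 2)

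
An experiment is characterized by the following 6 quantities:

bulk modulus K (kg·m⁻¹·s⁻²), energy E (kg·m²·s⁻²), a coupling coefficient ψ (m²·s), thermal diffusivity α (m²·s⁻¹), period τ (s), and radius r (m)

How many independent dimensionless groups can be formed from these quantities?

3

There are 6 variables and 3 base dimensions (M, L, T).
The dimension matrix has rank 3.
Independent dimensionless groups: 6 − 3 = 3.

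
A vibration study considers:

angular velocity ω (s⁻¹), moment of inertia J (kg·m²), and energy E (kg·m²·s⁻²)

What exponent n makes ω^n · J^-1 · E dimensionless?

Balance the T exponent: (-1)·n from ω, plus −(0) + (-2) = -2 from the rest, must sum to zero.
−n − 2 = 0, so n = -2.

-2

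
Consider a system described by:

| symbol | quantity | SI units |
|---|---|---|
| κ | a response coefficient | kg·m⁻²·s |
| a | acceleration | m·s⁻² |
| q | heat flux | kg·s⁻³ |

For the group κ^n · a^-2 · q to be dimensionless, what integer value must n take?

-1

Balance the M exponent: (1)·n from κ, plus −2·(0) + (1) = 1 from the rest, must sum to zero.
n + 1 = 0, so n = -1.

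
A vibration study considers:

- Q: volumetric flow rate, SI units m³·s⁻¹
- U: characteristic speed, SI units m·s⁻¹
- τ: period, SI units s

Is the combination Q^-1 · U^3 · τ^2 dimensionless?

yes

Sum the exponent of each base dimension across the product:
  M: −[Q]_M + 3·[U]_M + 2·[τ]_M = −(0) + 3·(0) + 2·(0) = 0
  L: −[Q]_L + 3·[U]_L + 2·[τ]_L = −(3) + 3·(1) + 2·(0) = 0
  T: −[Q]_T + 3·[U]_T + 2·[τ]_T = −(-1) + 3·(-1) + 2·(1) = 0
All base exponents vanish — dimensionless.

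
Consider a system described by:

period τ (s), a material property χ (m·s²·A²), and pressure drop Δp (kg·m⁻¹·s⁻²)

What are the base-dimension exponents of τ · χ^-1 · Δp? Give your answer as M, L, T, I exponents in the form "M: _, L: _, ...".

M: 1, L: -2, T: -3, I: -2

Collect each base-dimension exponent across the product:
  M: (0) − (0) + (1) = 1
  L: (0) − (1) + (-1) = -2
  T: (1) − (2) + (-2) = -3
  I: (0) − (2) + (0) = -2
So the dimensions are [M L⁻² T⁻³ I⁻²].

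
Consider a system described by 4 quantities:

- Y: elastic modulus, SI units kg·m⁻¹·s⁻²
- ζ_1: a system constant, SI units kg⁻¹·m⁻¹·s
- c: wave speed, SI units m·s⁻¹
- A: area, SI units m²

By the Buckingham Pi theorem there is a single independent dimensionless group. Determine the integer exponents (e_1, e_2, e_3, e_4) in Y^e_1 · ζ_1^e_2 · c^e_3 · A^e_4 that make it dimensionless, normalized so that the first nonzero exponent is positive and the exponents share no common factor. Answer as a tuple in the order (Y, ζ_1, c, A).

M: e_1·(1) + e_2·(-1) + e_3·(0) + e_4·(0) = 0
L: e_1·(-1) + e_2·(-1) + e_3·(1) + e_4·(2) = 0
T: e_1·(-2) + e_2·(1) + e_3·(-1) + e_4·(0) = 0
Solving this homogeneous linear system for the smallest-integer solution (first nonzero entry positive) gives (2, 2, -2, 3).

(2, 2, -2, 3)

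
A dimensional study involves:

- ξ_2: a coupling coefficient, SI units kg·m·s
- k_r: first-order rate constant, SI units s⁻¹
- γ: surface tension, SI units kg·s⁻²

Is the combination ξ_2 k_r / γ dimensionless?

Sum the exponent of each base dimension across the product:
  M: [ξ_2]_M + [k_r]_M − [γ]_M = (1) + (0) − (1) = 0
  L: [ξ_2]_L + [k_r]_L − [γ]_L = (1) + (0) − (0) = 1
  T: [ξ_2]_T + [k_r]_T − [γ]_T = (1) + (-1) − (-2) = 2
Net dimensions [L T²] ≠ [1] — not dimensionless.

no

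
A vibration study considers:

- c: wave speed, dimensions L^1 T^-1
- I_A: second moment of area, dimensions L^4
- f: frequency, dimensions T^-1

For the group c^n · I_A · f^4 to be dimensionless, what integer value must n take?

Balance the L exponent: (1)·n from c, plus (4) + 4·(0) = 4 from the rest, must sum to zero.
n + 4 = 0, so n = -4.

-4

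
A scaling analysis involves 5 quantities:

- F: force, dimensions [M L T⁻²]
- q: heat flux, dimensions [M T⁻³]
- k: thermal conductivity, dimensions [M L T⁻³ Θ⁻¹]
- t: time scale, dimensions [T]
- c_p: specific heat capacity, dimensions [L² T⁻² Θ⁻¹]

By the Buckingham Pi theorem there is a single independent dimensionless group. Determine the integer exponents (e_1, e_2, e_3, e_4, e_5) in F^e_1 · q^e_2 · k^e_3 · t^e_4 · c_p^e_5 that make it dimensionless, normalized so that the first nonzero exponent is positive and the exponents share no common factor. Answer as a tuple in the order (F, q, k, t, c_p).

M: e_1·(1) + e_2·(1) + e_3·(1) + e_4·(0) + e_5·(0) = 0
L: e_1·(1) + e_2·(0) + e_3·(1) + e_4·(0) + e_5·(2) = 0
T: e_1·(-2) + e_2·(-3) + e_3·(-3) + e_4·(1) + e_5·(-2) = 0
Θ: e_1·(0) + e_2·(0) + e_3·(-1) + e_4·(0) + e_5·(-1) = 0
Solving this homogeneous linear system for the smallest-integer solution (first nonzero entry positive) gives (1, -2, 1, -3, -1).

(1, -2, 1, -3, -1)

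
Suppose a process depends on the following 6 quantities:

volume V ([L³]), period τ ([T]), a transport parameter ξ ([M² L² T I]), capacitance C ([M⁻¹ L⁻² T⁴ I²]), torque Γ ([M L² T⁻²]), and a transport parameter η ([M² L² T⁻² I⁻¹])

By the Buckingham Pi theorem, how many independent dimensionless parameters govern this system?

2

There are 6 variables and 4 base dimensions (M, L, T, I).
The dimension matrix has rank 4.
Independent dimensionless groups: 6 − 4 = 2.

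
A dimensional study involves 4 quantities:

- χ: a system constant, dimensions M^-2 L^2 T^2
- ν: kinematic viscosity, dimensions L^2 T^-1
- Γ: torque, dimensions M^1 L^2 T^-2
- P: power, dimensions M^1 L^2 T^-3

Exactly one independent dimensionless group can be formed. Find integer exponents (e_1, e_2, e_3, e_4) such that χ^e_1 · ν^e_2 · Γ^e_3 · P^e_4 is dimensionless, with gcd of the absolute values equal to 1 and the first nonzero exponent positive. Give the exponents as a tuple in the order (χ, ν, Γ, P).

(1, -3, 1, 1)

M: e_1·(-2) + e_2·(0) + e_3·(1) + e_4·(1) = 0
L: e_1·(2) + e_2·(2) + e_3·(2) + e_4·(2) = 0
T: e_1·(2) + e_2·(-1) + e_3·(-2) + e_4·(-3) = 0
Solving this homogeneous linear system for the smallest-integer solution (first nonzero entry positive) gives (1, -3, 1, 1).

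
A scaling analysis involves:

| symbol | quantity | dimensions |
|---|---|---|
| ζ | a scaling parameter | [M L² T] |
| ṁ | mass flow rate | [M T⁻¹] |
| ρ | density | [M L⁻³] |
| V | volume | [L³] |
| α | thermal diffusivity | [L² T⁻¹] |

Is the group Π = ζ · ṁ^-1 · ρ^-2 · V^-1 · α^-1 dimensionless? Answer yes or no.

no

Sum the exponent of each base dimension across the product:
  M: [ζ]_M − [ṁ]_M − 2·[ρ]_M − [V]_M − [α]_M = (1) − (1) − 2·(1) − (0) − (0) = -2
  L: [ζ]_L − [ṁ]_L − 2·[ρ]_L − [V]_L − [α]_L = (2) − (0) − 2·(-3) − (3) − (2) = 3
  T: [ζ]_T − [ṁ]_T − 2·[ρ]_T − [V]_T − [α]_T = (1) − (-1) − 2·(0) − (0) − (-1) = 3
Net dimensions [M⁻² L³ T³] ≠ [1] — not dimensionless.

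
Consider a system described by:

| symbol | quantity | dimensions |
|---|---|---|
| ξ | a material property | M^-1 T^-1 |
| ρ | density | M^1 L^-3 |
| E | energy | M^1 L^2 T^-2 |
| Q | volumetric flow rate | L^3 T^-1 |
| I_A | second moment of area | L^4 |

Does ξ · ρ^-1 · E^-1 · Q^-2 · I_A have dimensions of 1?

Sum the exponent of each base dimension across the product:
  M: [ξ]_M − [ρ]_M − [E]_M − 2·[Q]_M + [I_A]_M = (-1) − (1) − (1) − 2·(0) + (0) = -3
  L: [ξ]_L − [ρ]_L − [E]_L − 2·[Q]_L + [I_A]_L = (0) − (-3) − (2) − 2·(3) + (4) = -1
  T: [ξ]_T − [ρ]_T − [E]_T − 2·[Q]_T + [I_A]_T = (-1) − (0) − (-2) − 2·(-1) + (0) = 3
Net dimensions [M⁻³ L⁻¹ T³] ≠ [1] — not dimensionless.

no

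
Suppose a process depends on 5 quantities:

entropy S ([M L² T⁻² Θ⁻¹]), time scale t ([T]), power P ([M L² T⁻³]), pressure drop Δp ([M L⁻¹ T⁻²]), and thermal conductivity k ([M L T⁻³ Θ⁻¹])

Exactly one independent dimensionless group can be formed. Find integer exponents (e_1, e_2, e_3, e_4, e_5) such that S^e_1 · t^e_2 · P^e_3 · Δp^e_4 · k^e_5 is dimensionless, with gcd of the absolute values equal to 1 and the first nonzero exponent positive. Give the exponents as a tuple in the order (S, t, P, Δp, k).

(3, -4, -1, 1, -3)

M: e_1·(1) + e_2·(0) + e_3·(1) + e_4·(1) + e_5·(1) = 0
L: e_1·(2) + e_2·(0) + e_3·(2) + e_4·(-1) + e_5·(1) = 0
T: e_1·(-2) + e_2·(1) + e_3·(-3) + e_4·(-2) + e_5·(-3) = 0
Θ: e_1·(-1) + e_2·(0) + e_3·(0) + e_4·(0) + e_5·(-1) = 0
Solving this homogeneous linear system for the smallest-integer solution (first nonzero entry positive) gives (3, -4, -1, 1, -3).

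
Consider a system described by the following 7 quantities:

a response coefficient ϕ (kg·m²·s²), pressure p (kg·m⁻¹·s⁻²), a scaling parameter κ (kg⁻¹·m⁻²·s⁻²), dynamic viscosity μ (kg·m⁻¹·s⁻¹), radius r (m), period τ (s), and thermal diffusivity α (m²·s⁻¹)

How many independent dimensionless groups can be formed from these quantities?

4

There are 7 variables and 3 base dimensions (M, L, T).
The dimension matrix has rank 3.
Independent dimensionless groups: 7 − 3 = 4.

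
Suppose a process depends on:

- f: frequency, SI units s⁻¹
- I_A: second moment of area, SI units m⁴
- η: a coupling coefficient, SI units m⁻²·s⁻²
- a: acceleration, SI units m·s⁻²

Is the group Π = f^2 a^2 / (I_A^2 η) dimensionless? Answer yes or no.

Sum the exponent of each base dimension across the product:
  L: 2·[f]_L − 2·[I_A]_L − [η]_L + 2·[a]_L = 2·(0) − 2·(4) − (-2) + 2·(1) = -4
  T: 2·[f]_T − 2·[I_A]_T − [η]_T + 2·[a]_T = 2·(-1) − 2·(0) − (-2) + 2·(-2) = -4
Net dimensions [L⁻⁴ T⁻⁴] ≠ [1] — not dimensionless.

no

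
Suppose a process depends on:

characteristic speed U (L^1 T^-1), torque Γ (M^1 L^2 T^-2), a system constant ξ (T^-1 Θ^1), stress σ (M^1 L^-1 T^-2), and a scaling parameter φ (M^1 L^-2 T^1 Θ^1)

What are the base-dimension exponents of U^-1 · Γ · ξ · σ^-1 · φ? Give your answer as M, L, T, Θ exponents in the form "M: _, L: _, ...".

Collect each base-dimension exponent across the product:
  M: −(0) + (1) + (0) − (1) + (1) = 1
  L: −(1) + (2) + (0) − (-1) + (-2) = 0
  T: −(-1) + (-2) + (-1) − (-2) + (1) = 1
  Θ: −(0) + (0) + (1) − (0) + (1) = 2
So the dimensions are [M T Θ²].

M: 1, L: 0, T: 1, Θ: 2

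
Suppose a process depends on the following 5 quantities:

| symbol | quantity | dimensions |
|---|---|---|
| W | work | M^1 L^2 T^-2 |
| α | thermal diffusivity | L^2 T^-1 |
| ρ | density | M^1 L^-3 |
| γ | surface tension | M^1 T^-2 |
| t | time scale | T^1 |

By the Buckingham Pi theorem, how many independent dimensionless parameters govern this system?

2

There are 5 variables and 3 base dimensions (M, L, T).
The dimension matrix has rank 3.
Independent dimensionless groups: 5 − 3 = 2.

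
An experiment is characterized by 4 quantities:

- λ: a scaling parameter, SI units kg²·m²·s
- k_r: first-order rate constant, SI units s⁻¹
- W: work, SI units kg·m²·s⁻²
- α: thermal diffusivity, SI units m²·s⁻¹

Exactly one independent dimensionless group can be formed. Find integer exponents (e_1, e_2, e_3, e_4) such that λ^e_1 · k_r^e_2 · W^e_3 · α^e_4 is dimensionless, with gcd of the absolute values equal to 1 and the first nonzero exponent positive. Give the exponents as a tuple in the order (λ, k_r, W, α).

M: e_1·(2) + e_2·(0) + e_3·(1) + e_4·(0) = 0
L: e_1·(2) + e_2·(0) + e_3·(2) + e_4·(2) = 0
T: e_1·(1) + e_2·(-1) + e_3·(-2) + e_4·(-1) = 0
Solving this homogeneous linear system for the smallest-integer solution (first nonzero entry positive) gives (1, 4, -2, 1).

(1, 4, -2, 1)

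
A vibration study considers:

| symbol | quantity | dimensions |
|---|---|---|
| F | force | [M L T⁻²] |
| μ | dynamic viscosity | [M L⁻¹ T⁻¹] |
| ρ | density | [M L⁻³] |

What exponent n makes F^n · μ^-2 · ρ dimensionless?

Balance the M exponent: (1)·n from F, plus −2·(1) + (1) = -1 from the rest, must sum to zero.
n − 1 = 0, so n = 1.

1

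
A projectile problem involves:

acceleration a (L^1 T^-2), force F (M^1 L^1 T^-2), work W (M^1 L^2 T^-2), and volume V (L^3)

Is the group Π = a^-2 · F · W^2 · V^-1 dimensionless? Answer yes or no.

Sum the exponent of each base dimension across the product:
  M: −2·[a]_M + [F]_M + 2·[W]_M − [V]_M = −2·(0) + (1) + 2·(1) − (0) = 3
  L: −2·[a]_L + [F]_L + 2·[W]_L − [V]_L = −2·(1) + (1) + 2·(2) − (3) = 0
  T: −2·[a]_T + [F]_T + 2·[W]_T − [V]_T = −2·(-2) + (-2) + 2·(-2) − (0) = -2
Net dimensions [M³ T⁻²] ≠ [1] — not dimensionless.

no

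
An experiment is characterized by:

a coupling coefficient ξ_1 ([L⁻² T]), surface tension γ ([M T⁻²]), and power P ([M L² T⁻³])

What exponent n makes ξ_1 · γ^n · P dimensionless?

-1

Balance the M exponent: (1)·n from γ, plus (0) + (1) = 1 from the rest, must sum to zero.
n + 1 = 0, so n = -1.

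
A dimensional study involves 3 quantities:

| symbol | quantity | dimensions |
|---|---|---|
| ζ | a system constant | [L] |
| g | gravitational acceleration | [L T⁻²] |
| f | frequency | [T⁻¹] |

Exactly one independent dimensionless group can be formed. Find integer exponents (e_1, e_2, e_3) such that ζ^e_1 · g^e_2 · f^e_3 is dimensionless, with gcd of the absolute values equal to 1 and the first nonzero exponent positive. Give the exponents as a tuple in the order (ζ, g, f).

(1, -1, 2)

L: e_1·(1) + e_2·(1) + e_3·(0) = 0
T: e_1·(0) + e_2·(-2) + e_3·(-1) = 0
Solving this homogeneous linear system for the smallest-integer solution (first nonzero entry positive) gives (1, -1, 2).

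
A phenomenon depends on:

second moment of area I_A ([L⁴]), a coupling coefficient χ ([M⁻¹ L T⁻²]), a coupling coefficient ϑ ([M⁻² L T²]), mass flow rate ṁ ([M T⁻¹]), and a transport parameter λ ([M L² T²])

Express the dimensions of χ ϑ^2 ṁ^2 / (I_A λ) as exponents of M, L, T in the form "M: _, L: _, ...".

Collect each base-dimension exponent across the product:
  M: −(0) + (-1) + 2·(-2) + 2·(1) − (1) = -4
  L: −(4) + (1) + 2·(1) + 2·(0) − (2) = -3
  T: −(0) + (-2) + 2·(2) + 2·(-1) − (2) = -2
So the dimensions are [M⁻⁴ L⁻³ T⁻²].

M: -4, L: -3, T: -2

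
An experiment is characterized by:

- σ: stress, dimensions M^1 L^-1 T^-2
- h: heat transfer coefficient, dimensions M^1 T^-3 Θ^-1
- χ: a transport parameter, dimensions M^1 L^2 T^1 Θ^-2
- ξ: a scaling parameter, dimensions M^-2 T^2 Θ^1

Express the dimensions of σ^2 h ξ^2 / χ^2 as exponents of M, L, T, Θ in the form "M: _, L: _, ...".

M: -3, L: -6, T: -5, Θ: 5

Collect each base-dimension exponent across the product:
  M: 2·(1) + (1) − 2·(1) + 2·(-2) = -3
  L: 2·(-1) + (0) − 2·(2) + 2·(0) = -6
  T: 2·(-2) + (-3) − 2·(1) + 2·(2) = -5
  Θ: 2·(0) + (-1) − 2·(-2) + 2·(1) = 5
So the dimensions are [M⁻³ L⁻⁶ T⁻⁵ Θ⁵].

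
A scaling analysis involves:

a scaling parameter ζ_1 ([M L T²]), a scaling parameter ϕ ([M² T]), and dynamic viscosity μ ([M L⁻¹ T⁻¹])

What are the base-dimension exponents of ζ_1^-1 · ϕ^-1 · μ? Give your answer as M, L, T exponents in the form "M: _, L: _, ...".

M: -2, L: -2, T: -4

Collect each base-dimension exponent across the product:
  M: −(1) − (2) + (1) = -2
  L: −(1) − (0) + (-1) = -2
  T: −(2) − (1) + (-1) = -4
So the dimensions are [M⁻² L⁻² T⁻⁴].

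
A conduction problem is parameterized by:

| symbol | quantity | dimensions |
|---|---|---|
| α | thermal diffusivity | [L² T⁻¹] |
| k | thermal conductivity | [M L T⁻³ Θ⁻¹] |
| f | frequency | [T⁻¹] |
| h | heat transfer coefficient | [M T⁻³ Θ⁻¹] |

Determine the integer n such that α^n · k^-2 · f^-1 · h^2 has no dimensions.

1

Balance the L exponent: (2)·n from α, plus −2·(1) − (0) + 2·(0) = -2 from the rest, must sum to zero.
2n − 2 = 0, so n = 1.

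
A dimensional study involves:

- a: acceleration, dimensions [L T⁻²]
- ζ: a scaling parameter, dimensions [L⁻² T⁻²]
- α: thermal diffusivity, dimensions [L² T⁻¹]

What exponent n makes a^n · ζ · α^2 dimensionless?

Balance the L exponent: (1)·n from a, plus (-2) + 2·(2) = 2 from the rest, must sum to zero.
n + 2 = 0, so n = -2.

-2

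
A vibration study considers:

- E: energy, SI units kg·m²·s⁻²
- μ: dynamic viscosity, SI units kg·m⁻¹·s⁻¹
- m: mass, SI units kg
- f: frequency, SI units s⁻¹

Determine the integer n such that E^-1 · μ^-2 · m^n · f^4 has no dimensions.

3

Balance the M exponent: (1)·n from m, plus −(1) − 2·(1) + 4·(0) = -3 from the rest, must sum to zero.
n − 3 = 0, so n = 3.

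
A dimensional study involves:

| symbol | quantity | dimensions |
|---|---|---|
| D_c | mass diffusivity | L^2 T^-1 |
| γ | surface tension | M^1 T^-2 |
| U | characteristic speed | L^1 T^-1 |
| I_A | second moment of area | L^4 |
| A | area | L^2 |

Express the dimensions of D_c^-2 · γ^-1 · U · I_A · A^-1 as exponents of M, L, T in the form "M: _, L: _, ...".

M: -1, L: -1, T: 3

Collect each base-dimension exponent across the product:
  M: −2·(0) − (1) + (0) + (0) − (0) = -1
  L: −2·(2) − (0) + (1) + (4) − (2) = -1
  T: −2·(-1) − (-2) + (-1) + (0) − (0) = 3
So the dimensions are [M⁻¹ L⁻¹ T³].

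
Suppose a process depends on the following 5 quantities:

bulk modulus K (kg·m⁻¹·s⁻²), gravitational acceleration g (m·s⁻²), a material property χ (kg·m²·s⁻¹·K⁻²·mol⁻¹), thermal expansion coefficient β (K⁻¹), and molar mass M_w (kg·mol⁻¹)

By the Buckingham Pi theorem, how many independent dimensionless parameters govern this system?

There are 5 variables and 5 base dimensions (M, L, T, Θ, N).
The dimension matrix has rank 5.
Independent dimensionless groups: 5 − 5 = 0.

0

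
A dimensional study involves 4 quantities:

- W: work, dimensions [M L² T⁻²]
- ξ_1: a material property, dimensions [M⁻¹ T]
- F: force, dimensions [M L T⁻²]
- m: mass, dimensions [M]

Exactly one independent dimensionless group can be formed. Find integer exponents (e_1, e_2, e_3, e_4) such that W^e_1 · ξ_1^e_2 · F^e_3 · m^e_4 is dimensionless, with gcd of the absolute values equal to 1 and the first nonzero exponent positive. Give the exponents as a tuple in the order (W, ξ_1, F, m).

(1, -2, -2, -1)

M: e_1·(1) + e_2·(-1) + e_3·(1) + e_4·(1) = 0
L: e_1·(2) + e_2·(0) + e_3·(1) + e_4·(0) = 0
T: e_1·(-2) + e_2·(1) + e_3·(-2) + e_4·(0) = 0
Solving this homogeneous linear system for the smallest-integer solution (first nonzero entry positive) gives (1, -2, -2, -1).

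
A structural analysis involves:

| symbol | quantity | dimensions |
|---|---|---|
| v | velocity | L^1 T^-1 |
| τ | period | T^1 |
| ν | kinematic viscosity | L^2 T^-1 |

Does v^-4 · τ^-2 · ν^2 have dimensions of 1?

yes

Sum the exponent of each base dimension across the product:
  L: −4·[v]_L − 2·[τ]_L + 2·[ν]_L = −4·(1) − 2·(0) + 2·(2) = 0
  T: −4·[v]_T − 2·[τ]_T + 2·[ν]_T = −4·(-1) − 2·(1) + 2·(-1) = 0
All base exponents vanish — dimensionless.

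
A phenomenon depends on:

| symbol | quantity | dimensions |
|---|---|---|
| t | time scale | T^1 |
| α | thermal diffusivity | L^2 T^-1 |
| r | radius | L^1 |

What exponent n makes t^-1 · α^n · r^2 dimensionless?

Balance the L exponent: (2)·n from α, plus −(0) + 2·(1) = 2 from the rest, must sum to zero.
2n + 2 = 0, so n = -1.

-1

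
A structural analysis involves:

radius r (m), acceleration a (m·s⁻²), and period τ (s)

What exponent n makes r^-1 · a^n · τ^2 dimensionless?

1

Balance the L exponent: (1)·n from a, plus −(1) + 2·(0) = -1 from the rest, must sum to zero.
n − 1 = 0, so n = 1.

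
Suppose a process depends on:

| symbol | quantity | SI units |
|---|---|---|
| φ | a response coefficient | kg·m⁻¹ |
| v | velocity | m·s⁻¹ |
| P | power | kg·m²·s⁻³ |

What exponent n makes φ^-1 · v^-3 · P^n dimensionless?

Balance the M exponent: (1)·n from P, plus −(1) − 3·(0) = -1 from the rest, must sum to zero.
n − 1 = 0, so n = 1.

1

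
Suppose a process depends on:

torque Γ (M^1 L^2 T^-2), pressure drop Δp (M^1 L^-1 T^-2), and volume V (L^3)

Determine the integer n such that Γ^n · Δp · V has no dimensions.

Balance the M exponent: (1)·n from Γ, plus (1) + (0) = 1 from the rest, must sum to zero.
n + 1 = 0, so n = -1.

-1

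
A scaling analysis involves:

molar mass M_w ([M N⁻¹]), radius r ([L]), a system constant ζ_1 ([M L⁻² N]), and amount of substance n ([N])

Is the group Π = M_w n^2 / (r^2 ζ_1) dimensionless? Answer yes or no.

yes

Sum the exponent of each base dimension across the product:
  M: [M_w]_M − 2·[r]_M − [ζ_1]_M + 2·[n]_M = (1) − 2·(0) − (1) + 2·(0) = 0
  L: [M_w]_L − 2·[r]_L − [ζ_1]_L + 2·[n]_L = (0) − 2·(1) − (-2) + 2·(0) = 0
  T: [M_w]_T − 2·[r]_T − [ζ_1]_T + 2·[n]_T = (0) − 2·(0) − (0) + 2·(0) = 0
  N: [M_w]_N − 2·[r]_N − [ζ_1]_N + 2·[n]_N = (-1) − 2·(0) − (1) + 2·(1) = 0
All base exponents vanish — dimensionless.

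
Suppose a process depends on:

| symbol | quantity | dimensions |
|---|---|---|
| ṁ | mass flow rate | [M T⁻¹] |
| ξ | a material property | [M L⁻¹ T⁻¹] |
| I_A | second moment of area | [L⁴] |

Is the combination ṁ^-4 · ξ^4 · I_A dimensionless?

yes

Sum the exponent of each base dimension across the product:
  M: −4·[ṁ]_M + 4·[ξ]_M + [I_A]_M = −4·(1) + 4·(1) + (0) = 0
  L: −4·[ṁ]_L + 4·[ξ]_L + [I_A]_L = −4·(0) + 4·(-1) + (4) = 0
  T: −4·[ṁ]_T + 4·[ξ]_T + [I_A]_T = −4·(-1) + 4·(-1) + (0) = 0
All base exponents vanish — dimensionless.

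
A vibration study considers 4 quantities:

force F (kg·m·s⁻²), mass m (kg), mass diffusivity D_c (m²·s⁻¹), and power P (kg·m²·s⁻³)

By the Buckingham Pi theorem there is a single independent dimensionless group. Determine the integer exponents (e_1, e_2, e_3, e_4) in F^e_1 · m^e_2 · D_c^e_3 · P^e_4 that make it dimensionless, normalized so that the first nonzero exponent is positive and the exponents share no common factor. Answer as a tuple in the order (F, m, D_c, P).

M: e_1·(1) + e_2·(1) + e_3·(0) + e_4·(1) = 0
L: e_1·(1) + e_2·(0) + e_3·(2) + e_4·(2) = 0
T: e_1·(-2) + e_2·(0) + e_3·(-1) + e_4·(-3) = 0
Solving this homogeneous linear system for the smallest-integer solution (first nonzero entry positive) gives (4, -1, 1, -3).

(4, -1, 1, -3)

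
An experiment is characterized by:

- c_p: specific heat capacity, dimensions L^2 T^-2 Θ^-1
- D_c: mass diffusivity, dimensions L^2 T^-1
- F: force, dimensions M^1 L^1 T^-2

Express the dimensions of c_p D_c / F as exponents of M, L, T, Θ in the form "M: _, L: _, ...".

M: -1, L: 3, T: -1, Θ: -1

Collect each base-dimension exponent across the product:
  M: (0) + (0) − (1) = -1
  L: (2) + (2) − (1) = 3
  T: (-2) + (-1) − (-2) = -1
  Θ: (-1) + (0) − (0) = -1
So the dimensions are [M⁻¹ L³ T⁻¹ Θ⁻¹].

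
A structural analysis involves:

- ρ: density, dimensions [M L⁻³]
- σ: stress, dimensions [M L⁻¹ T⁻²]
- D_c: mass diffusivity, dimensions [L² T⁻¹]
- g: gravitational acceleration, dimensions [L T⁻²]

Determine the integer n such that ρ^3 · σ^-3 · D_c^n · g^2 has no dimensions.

2

Balance the L exponent: (2)·n from D_c, plus 3·(-3) − 3·(-1) + 2·(1) = -4 from the rest, must sum to zero.
2n − 4 = 0, so n = 2.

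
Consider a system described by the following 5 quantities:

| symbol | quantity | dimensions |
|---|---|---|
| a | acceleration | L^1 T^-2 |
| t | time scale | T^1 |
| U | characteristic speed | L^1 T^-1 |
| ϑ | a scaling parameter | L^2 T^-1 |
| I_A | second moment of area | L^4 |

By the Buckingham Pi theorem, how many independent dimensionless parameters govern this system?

There are 5 variables and 2 base dimensions (L, T).
The dimension matrix has rank 2.
Independent dimensionless groups: 5 − 2 = 3.

3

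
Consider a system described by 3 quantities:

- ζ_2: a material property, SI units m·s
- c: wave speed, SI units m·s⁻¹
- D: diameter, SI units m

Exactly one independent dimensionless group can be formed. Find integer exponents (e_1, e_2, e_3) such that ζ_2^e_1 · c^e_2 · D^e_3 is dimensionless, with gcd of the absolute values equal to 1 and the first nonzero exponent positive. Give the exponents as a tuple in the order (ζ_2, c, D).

L: e_1·(1) + e_2·(1) + e_3·(1) = 0
T: e_1·(1) + e_2·(-1) + e_3·(0) = 0
Solving this homogeneous linear system for the smallest-integer solution (first nonzero entry positive) gives (1, 1, -2).

(1, 1, -2)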